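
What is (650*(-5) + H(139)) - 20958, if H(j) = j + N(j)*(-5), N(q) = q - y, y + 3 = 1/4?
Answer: -99111/4 ≈ -24778.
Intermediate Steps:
y = -11/4 (y = -3 + 1/4 = -3 + 1*(¼) = -3 + ¼ = -11/4 ≈ -2.7500)
N(q) = 11/4 + q (N(q) = q - 1*(-11/4) = q + 11/4 = 11/4 + q)
H(j) = -55/4 - 4*j (H(j) = j + (11/4 + j)*(-5) = j + (-55/4 - 5*j) = -55/4 - 4*j)
(650*(-5) + H(139)) - 20958 = (650*(-5) + (-55/4 - 4*139)) - 20958 = (-3250 + (-55/4 - 556)) - 20958 = (-3250 - 2279/4) - 20958 = -15279/4 - 20958 = -99111/4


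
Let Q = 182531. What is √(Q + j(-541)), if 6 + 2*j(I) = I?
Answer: √729030/2 ≈ 426.92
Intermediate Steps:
j(I) = -3 + I/2
√(Q + j(-541)) = √(182531 + (-3 + (½)*(-541))) = √(182531 + (-3 - 541/2)) = √(182531 - 547/2) = √(364515/2) = √729030/2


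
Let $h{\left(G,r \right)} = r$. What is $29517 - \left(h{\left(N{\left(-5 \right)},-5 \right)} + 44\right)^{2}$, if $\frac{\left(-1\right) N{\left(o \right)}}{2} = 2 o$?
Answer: $27996$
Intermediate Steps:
$N{\left(o \right)} = - 4 o$ ($N{\left(o \right)} = - 2 \cdot 2 o = - 4 o$)
$29517 - \left(h{\left(N{\left(-5 \right)},-5 \right)} + 44\right)^{2} = 29517 - \left(-5 + 44\right)^{2} = 29517 - 39^{2} = 29517 - 1521 = 27996$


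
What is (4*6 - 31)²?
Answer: 49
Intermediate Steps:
(4*6 - 31)² = (24 - 31)² = (-7)² = 49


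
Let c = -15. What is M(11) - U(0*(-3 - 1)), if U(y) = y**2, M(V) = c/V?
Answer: -15/11 ≈ -1.3636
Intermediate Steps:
M(V) = -15/V
M(11) - U(0*(-3 - 1)) = -15/11 - (0*(-3 - 1))**2 = -15*1/11 - (0*(-4))**2 = -15/11 - 1*0**2 = -15/11 - 1*0 = -15/11 + 0 = -15/11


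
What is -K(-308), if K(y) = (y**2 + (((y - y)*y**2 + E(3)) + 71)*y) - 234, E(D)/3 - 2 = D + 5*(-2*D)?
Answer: -95862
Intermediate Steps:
E(D) = 6 - 27*D (E(D) = 6 + 3*(D + 5*(-2*D)) = 6 + 3*(D - 10*D) = 6 + 3*(-9*D) = 6 - 27*D)
K(y) = -234 + y**2 - 4*y (K(y) = (y**2 + (((y - y)*y**2 + (6 - 27*3)) + 71)*y) - 234 = (y**2 + ((0*y**2 + (6 - 81)) + 71)*y) - 234 = (y**2 + ((0 - 75) + 71)*y) - 234 = (y**2 + (-75 + 71)*y) - 234 = (y**2 - 4*y) - 234 = -234 + y**2 - 4*y)
-K(-308) = -(-234 + (-308)**2 - 4*(-308)) = -(-234 + 94864 + 1232) = -1*95862 = -95862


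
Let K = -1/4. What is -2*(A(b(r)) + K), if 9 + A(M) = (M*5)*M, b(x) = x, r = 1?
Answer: 17/2 ≈ 8.5000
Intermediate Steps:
A(M) = -9 + 5*M² (A(M) = -9 + (M*5)*M = -9 + (5*M)*M = -9 + 5*M²)
K = -¼ (K = (¼)*(-1) = -¼ ≈ -0.25000)
-2*(A(b(r)) + K) = -2*((-9 + 5*1²) - ¼) = -2*((-9 + 5*1) - ¼) = -2*((-9 + 5) - ¼) = -2*(-4 - ¼) = -2*(-17/4) = 17/2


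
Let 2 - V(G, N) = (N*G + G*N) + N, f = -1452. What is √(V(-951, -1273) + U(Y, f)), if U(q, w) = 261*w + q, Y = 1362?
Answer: I*√2797581 ≈ 1672.6*I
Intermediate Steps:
V(G, N) = 2 - N - 2*G*N (V(G, N) = 2 - ((N*G + G*N) + N) = 2 - ((G*N + G*N) + N) = 2 - (2*G*N + N) = 2 - (N + 2*G*N) = 2 + (-N - 2*G*N) = 2 - N - 2*G*N)
U(q, w) = q + 261*w
√(V(-951, -1273) + U(Y, f)) = √((2 - 1*(-1273) - 2*(-951)*(-1273)) + (1362 + 261*(-1452))) = √((2 + 1273 - 2421246) + (1362 - 378972)) = √(-2419971 - 377610) = √(-2797581) = I*√2797581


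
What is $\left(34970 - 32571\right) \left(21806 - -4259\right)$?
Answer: $62529935$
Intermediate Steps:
$\left(34970 - 32571\right) \left(21806 - -4259\right) = 2399 \left(21806 + \left(-33 + 4292\right)\right) = 2399 \left(21806 + 4259\right) = 2399 \cdot 26065 = 62529935$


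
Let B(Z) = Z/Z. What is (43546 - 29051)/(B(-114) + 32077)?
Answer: 14495/32078 ≈ 0.45187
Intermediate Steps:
B(Z) = 1
(43546 - 29051)/(B(-114) + 32077) = (43546 - 29051)/(1 + 32077) = 14495/32078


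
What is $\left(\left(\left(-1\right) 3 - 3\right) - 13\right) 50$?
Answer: $-950$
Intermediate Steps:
$\left(\left(\left(-1\right) 3 - 3\right) - 13\right) 50 = \left(\left(-3 - 3\right) - 13\right) 50 = \left(-6 - 13\right) 50 = \left(-19\right) 50 = -950$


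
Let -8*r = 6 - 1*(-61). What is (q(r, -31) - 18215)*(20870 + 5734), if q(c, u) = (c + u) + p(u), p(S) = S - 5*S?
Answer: -964680993/2 ≈ -4.8234e+8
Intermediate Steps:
p(S) = -4*S
r = -67/8 (r = -(6 - 1*(-61))/8 = -(6 + 61)/8 = -1/8*67 = -67/8 ≈ -8.3750)
q(c, u) = c - 3*u (q(c, u) = (c + u) - 4*u = c - 3*u)
(q(r, -31) - 18215)*(20870 + 5734) = ((-67/8 - 3*(-31)) - 18215)*(20870 + 5734) = ((-67/8 + 93) - 18215)*26604 = (677/8 - 18215)*26604 = -145043/8*26604 = -964680993/2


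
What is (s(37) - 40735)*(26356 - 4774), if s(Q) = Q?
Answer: -878344236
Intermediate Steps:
(s(37) - 40735)*(26356 - 4774) = (37 - 40735)*(26356 - 4774) = -40698*21582 = -878344236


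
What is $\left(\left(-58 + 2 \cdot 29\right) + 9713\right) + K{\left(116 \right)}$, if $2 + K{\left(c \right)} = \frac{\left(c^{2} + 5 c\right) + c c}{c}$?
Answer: $9948$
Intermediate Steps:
$K{\left(c \right)} = -2 + \frac{2 c^{2} + 5 c}{c}$ ($K{\left(c \right)} = -2 + \frac{\left(c^{2} + 5 c\right) + c c}{c} = -2 + \frac{\left(c^{2} + 5 c\right) + c^{2}}{c} = -2 + \frac{2 c^{2} + 5 c}{c}$)
$\left(\left(-58 + 2 \cdot 29\right) + 9713\right) + K{\left(116 \right)} = \left(\left(-58 + 2 \cdot 29\right) + 9713\right) + \left(3 + 2 \cdot 116\right) = \left(\left(-58 + 58\right) + 9713\right) + \left(3 + 232\right) = \left(0 + 9713\right) + 235 = 9713 + 235 = 9948$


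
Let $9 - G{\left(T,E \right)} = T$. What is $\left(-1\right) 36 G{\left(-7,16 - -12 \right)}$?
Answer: $-576$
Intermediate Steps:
$G{\left(T,E \right)} = 9 - T$
$\left(-1\right) 36 G{\left(-7,16 - -12 \right)} = \left(-1\right) 36 \left(9 - -7\right) = - 36 \left(9 + 7\right) = \left(-36\right) 16 = -576$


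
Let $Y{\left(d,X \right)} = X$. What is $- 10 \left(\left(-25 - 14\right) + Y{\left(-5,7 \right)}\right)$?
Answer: $320$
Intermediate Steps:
$- 10 \left(\left(-25 - 14\right) + Y{\left(-5,7 \right)}\right) = - 10 \left(\left(-25 - 14\right) + 7\right) = - 10 \left(-39 + 7\right) = \left(-10\right) \left(-32\right) = 320$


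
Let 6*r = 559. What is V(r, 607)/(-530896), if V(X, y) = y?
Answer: -607/530896 ≈ -0.0011433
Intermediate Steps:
r = 559/6 (r = (⅙)*559 = 559/6 ≈ 93.167)
V(r, 607)/(-530896) = 607/(-530896) = 607*(-1/530896) = -607/530896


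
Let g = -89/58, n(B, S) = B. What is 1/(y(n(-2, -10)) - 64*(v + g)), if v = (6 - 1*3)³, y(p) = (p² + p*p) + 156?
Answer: -29/42508 ≈ -0.00068222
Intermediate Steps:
y(p) = 156 + 2*p² (y(p) = (p² + p²) + 156 = 2*p² + 156 = 156 + 2*p²)
v = 27 (v = (6 - 3)³ = 3³ = 27)
g = -89/58 (g = -89*1/58 = -89/58 ≈ -1.5345)
1/(y(n(-2, -10)) - 64*(v + g)) = 1/((156 + 2*(-2)²) - 64*(27 - 89/58)) = 1/((156 + 2*4) - 64*1477/58) = 1/((156 + 8) - 47264/29) = 1/(164 - 47264/29) = 1/(-42508/29) = -29/42508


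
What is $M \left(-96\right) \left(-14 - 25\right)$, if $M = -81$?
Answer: $-303264$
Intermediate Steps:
$M \left(-96\right) \left(-14 - 25\right) = \left(-81\right) \left(-96\right) \left(-14 - 25\right) = 7776 \left(-39\right) = -303264$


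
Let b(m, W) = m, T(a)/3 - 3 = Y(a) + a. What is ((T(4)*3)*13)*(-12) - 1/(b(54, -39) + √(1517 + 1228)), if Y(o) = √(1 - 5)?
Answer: -186738/19 - 2808*I + √305/57 ≈ -9828.0 - 2808.0*I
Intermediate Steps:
Y(o) = 2*I (Y(o) = √(-4) = 2*I)
T(a) = 9 + 3*a + 6*I (T(a) = 9 + 3*(2*I + a) = 9 + 3*(a + 2*I) = 9 + (3*a + 6*I) = 9 + 3*a + 6*I)
((T(4)*3)*13)*(-12) - 1/(b(54, -39) + √(1517 + 1228)) = (((9 + 3*4 + 6*I)*3)*13)*(-12) - 1/(54 + √(1517 + 1228)) = (((9 + 12 + 6*I)*3)*13)*(-12) - 1/(54 + √2745) = (((21 + 6*I)*3)*13)*(-12) - 1/(54 + 3*√305) = ((63 + 18*I)*13)*(-12) - 1/(54 + 3*√305) = (819 + 234*I)*(-12) - 1/(54 + 3*√305) = (-9828 - 2808*I) - 1/(54 + 3*√305) = -9828 - 1/(54 + 3*√305) - 2808*I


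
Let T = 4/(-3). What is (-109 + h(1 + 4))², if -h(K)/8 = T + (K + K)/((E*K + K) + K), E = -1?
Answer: 117649/9 ≈ 13072.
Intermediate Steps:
T = -4/3 (T = 4*(-⅓) = -4/3 ≈ -1.3333)
h(K) = -16/3 (h(K) = -8*(-4/3 + (K + K)/((-K + K) + K)) = -8*(-4/3 + (2*K)/(0 + K)) = -8*(-4/3 + (2*K)/K) = -8*(-4/3 + 2) = -8*⅔ = -16/3)
(-109 + h(1 + 4))² = (-109 - 16/3)² = (-343/3)² = 117649/9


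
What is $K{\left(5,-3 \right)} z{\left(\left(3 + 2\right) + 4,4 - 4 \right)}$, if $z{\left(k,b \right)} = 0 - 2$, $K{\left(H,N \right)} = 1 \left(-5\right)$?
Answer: $10$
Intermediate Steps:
$K{\left(H,N \right)} = -5$
$z{\left(k,b \right)} = -2$
$K{\left(5,-3 \right)} z{\left(\left(3 + 2\right) + 4,4 - 4 \right)} = \left(-5\right) \left(-2\right) = 10$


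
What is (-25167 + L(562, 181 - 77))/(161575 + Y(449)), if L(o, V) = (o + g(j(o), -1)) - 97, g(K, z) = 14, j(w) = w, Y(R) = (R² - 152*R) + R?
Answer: -24688/295377 ≈ -0.083581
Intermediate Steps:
Y(R) = R² - 151*R
L(o, V) = -83 + o (L(o, V) = (o + 14) - 97 = (14 + o) - 97 = -83 + o)
(-25167 + L(562, 181 - 77))/(161575 + Y(449)) = (-25167 + (-83 + 562))/(161575 + 449*(-151 + 449)) = (-25167 + 479)/(161575 + 449*298) = -24688/(161575 + 133802) = -24688/295377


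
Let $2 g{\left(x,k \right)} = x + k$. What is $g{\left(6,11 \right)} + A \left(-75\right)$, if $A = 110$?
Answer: $- \frac{16483}{2} \approx -8241.5$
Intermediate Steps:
$g{\left(x,k \right)} = \frac{k}{2} + \frac{x}{2}$ ($g{\left(x,k \right)} = \frac{x + k}{2} = \frac{k + x}{2} = \frac{k}{2} + \frac{x}{2}$)
$g{\left(6,11 \right)} + A \left(-75\right) = \left(\frac{1}{2} \cdot 11 + \frac{1}{2} \cdot 6\right) + 110 \left(-75\right) = \left(\frac{11}{2} + 3\right) - 8250 = \frac{17}{2} - 8250 = - \frac{16483}{2}$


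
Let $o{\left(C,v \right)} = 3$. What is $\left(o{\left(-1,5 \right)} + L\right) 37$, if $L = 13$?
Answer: $592$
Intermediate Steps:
$\left(o{\left(-1,5 \right)} + L\right) 37 = \left(3 + 13\right) 37 = 16 \cdot 37 = 592$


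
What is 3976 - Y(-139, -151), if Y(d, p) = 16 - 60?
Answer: 4020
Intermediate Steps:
Y(d, p) = -44
3976 - Y(-139, -151) = 3976 - 1*(-44) = 3976 + 44 = 4020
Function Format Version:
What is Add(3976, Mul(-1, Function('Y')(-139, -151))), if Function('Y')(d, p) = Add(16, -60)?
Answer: 4020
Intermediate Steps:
Function('Y')(d, p) = -44
Add(3976, Mul(-1, Function('Y')(-139, -151))) = Add(3976, Mul(-1, -44)) = Add(3976, 44) = 4020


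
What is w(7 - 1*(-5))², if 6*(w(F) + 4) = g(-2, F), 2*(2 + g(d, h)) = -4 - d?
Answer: 81/4 ≈ 20.250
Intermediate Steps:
g(d, h) = -4 - d/2 (g(d, h) = -2 + (-4 - d)/2 = -2 + (-2 - d/2) = -4 - d/2)
w(F) = -9/2 (w(F) = -4 + (-4 - ½*(-2))/6 = -4 + (-4 + 1)/6 = -4 + (⅙)*(-3) = -4 - ½ = -9/2)
w(7 - 1*(-5))² = (-9/2)² = 81/4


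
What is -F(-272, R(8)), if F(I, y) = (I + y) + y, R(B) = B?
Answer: 256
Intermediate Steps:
F(I, y) = I + 2*y
-F(-272, R(8)) = -(-272 + 2*8) = -(-272 + 16) = -1*(-256) = 256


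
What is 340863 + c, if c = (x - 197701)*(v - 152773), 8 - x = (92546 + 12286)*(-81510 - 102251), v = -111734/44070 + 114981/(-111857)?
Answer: -7253969390479334256442766/2464768995 ≈ -2.9431e+15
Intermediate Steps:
v = -8782721354/2464768995 (v = -111734*1/44070 + 114981*(-1/111857) = -55867/22035 - 114981/111857 = -8782721354/2464768995 ≈ -3.5633)
x = 19264033160 (x = 8 - (92546 + 12286)*(-81510 - 102251) = 8 - 104832*(-183761) = 8 - 1*(-19264033152) = 8 + 19264033152 = 19264033160)
c = -7253969391319482810385451/2464768995 (c = (19264033160 - 197701)*(-8782721354/2464768995 - 152773) = 19263835459*(-376558936394489/2464768995) = -7253969391319482810385451/2464768995 ≈ -2.9431e+15)
340863 + c = 340863 - 7253969391319482810385451/2464768995 = -7253969390479334256442766/2464768995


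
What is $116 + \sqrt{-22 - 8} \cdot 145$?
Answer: $116 + 145 i \sqrt{30} \approx 116.0 + 794.2 i$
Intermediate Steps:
$116 + \sqrt{-22 - 8} \cdot 145 = 116 + \sqrt{-30} \cdot 145 = 116 + i \sqrt{30} \cdot 145 = 116 + 145 i \sqrt{30}$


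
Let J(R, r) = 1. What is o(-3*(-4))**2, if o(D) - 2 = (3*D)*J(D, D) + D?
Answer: 2500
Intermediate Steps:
o(D) = 2 + 4*D (o(D) = 2 + ((3*D)*1 + D) = 2 + (3*D + D) = 2 + 4*D)
o(-3*(-4))**2 = (2 + 4*(-3*(-4)))**2 = (2 + 4*12)**2 = (2 + 48)**2 = 50**2 = 2500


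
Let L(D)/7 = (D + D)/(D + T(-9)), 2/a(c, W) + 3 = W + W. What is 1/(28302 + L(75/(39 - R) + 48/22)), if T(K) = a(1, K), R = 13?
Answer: 29857/845438820 ≈ 3.5315e-5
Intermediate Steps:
a(c, W) = 2/(-3 + 2*W) (a(c, W) = 2/(-3 + (W + W)) = 2/(-3 + 2*W))
T(K) = 2/(-3 + 2*K)
L(D) = 14*D/(-2/21 + D) (L(D) = 7*((D + D)/(D + 2/(-3 + 2*(-9)))) = 7*((2*D)/(D + 2/(-3 - 18))) = 7*((2*D)/(D + 2/(-21))) = 7*((2*D)/(D + 2*(-1/21))) = 7*((2*D)/(D - 2/21)) = 7*((2*D)/(-2/21 + D)) = 7*(2*D/(-2/21 + D)) = 14*D/(-2/21 + D))
1/(28302 + L(75/(39 - R) + 48/22)) = 1/(28302 + 294*(75/(39 - 1*13) + 48/22)/(-2 + 21*(75/(39 - 1*13) + 48/22))) = 1/(28302 + 294*(75/(39 - 13) + 48*(1/22))/(-2 + 21*(75/(39 - 13) + 48*(1/22)))) = 1/(28302 + 294*(75/26 + 24/11)/(-2 + 21*(75/26 + 24/11))) = 1/(28302 + 294*(1449/286)/(-2 + 21*(1449/286))) = 1/(28302 + 294*(1449/286)/(-2 + 30429/286)) = 1/(28302 + 294*(1449/286)/(29857/286)) = 1/(28302 + 294*(1449/286)*(286/29857)) = 1/(28302 + 426006/29857) = 1/(845438820/29857) = 29857/845438820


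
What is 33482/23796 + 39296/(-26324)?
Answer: -6713431/78300738 ≈ -0.085739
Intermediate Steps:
33482/23796 + 39296/(-26324) = 33482*(1/23796) + 39296*(-1/26324) = 16741/11898 - 9824/6581 = -6713431/78300738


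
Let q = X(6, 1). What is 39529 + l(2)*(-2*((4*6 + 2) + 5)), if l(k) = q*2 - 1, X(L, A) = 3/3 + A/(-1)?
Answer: 39591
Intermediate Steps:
X(L, A) = 1 - A (X(L, A) = 3*(⅓) + A*(-1) = 1 - A)
q = 0 (q = 1 - 1*1 = 1 - 1 = 0)
l(k) = -1 (l(k) = 0*2 - 1 = 0 - 1 = -1)
39529 + l(2)*(-2*((4*6 + 2) + 5)) = 39529 - (-2)*((4*6 + 2) + 5) = 39529 - (-2)*((24 + 2) + 5) = 39529 - (-2)*(26 + 5) = 39529 - (-2)*31 = 39529 - 1*(-62) = 39529 + 62 = 39591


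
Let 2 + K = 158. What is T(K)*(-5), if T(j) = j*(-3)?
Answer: 2340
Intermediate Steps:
K = 156 (K = -2 + 158 = 156)
T(j) = -3*j
T(K)*(-5) = -3*156*(-5) = -468*(-5) = 2340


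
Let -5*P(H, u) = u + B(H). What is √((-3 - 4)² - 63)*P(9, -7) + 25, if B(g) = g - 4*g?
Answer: 25 + 34*I*√14/5 ≈ 25.0 + 25.443*I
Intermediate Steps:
B(g) = -3*g
P(H, u) = -u/5 + 3*H/5 (P(H, u) = -(u - 3*H)/5 = -u/5 + 3*H/5)
√((-3 - 4)² - 63)*P(9, -7) + 25 = √((-3 - 4)² - 63)*(-⅕*(-7) + (⅗)*9) + 25 = √((-7)² - 63)*(7/5 + 27/5) + 25 = √(49 - 63)*(34/5) + 25 = √(-14)*(34/5) + 25 = (I*√14)*(34/5) + 25 = 34*I*√14/5 + 25 = 25 + 34*I*√14/5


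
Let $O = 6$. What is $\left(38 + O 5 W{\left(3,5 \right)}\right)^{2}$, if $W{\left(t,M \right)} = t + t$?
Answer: $47524$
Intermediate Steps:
$W{\left(t,M \right)} = 2 t$
$\left(38 + O 5 W{\left(3,5 \right)}\right)^{2} = \left(38 + 6 \cdot 5 \cdot 2 \cdot 3\right)^{2} = \left(38 + 30 \cdot 6\right)^{2} = \left(38 + 180\right)^{2} = 218^{2} = 47524$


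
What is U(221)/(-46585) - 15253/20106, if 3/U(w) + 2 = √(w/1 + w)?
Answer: -51870973471/68374574730 - √442/6801410 ≈ -0.75863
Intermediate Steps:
U(w) = 3/(-2 + √2*√w) (U(w) = 3/(-2 + √(w/1 + w)) = 3/(-2 + √(w*1 + w)) = 3/(-2 + √(w + w)) = 3/(-2 + √(2*w)) = 3/(-2 + √2*√w))
U(221)/(-46585) - 15253/20106 = (3/(-2 + √2*√221))/(-46585) - 15253/20106 = (3/(-2 + √442))*(-1/46585) - 15253*1/20106 = -3/(46585*(-2 + √442)) - 15253/20106 = -15253/20106 - 3/(46585*(-2 + √442))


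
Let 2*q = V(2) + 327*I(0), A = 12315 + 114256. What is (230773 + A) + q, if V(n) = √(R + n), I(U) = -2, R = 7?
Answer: 714037/2 ≈ 3.5702e+5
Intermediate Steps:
A = 126571
V(n) = √(7 + n)
q = -651/2 (q = (√(7 + 2) + 327*(-2))/2 = (√9 - 654)/2 = (3 - 654)/2 = (½)*(-651) = -651/2 ≈ -325.50)
(230773 + A) + q = (230773 + 126571) - 651/2 = 357344 - 651/2 = 714037/2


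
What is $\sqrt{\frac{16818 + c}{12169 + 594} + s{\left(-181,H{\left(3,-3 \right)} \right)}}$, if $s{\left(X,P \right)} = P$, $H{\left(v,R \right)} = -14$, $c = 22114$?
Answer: $\frac{5 i \sqrt{71345170}}{12763} \approx 3.309 i$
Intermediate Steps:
$\sqrt{\frac{16818 + c}{12169 + 594} + s{\left(-181,H{\left(3,-3 \right)} \right)}} = \sqrt{\frac{16818 + 22114}{12169 + 594} - 14} = \sqrt{\frac{38932}{12763} - 14} = \sqrt{- \frac{139750}{12763}} = \frac{5 i \sqrt{71345170}}{12763}$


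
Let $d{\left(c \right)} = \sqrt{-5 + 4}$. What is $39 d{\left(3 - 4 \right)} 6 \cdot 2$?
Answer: $468 i \approx 468.0 i$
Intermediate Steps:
$d{\left(c \right)} = i$ ($d{\left(c \right)} = \sqrt{-1} = i$)
$39 d{\left(3 - 4 \right)} 6 \cdot 2 = 39 i 6 \cdot 2 = 39 i 12 = 468 i$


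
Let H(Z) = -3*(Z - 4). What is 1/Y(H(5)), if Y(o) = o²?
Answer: ⅑ ≈ 0.11111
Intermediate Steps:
H(Z) = 12 - 3*Z (H(Z) = -3*(-4 + Z) = 12 - 3*Z)
1/Y(H(5)) = 1/((12 - 3*5)²) = 1/((12 - 15)²) = 1/((-3)²) = 1/9 = ⅑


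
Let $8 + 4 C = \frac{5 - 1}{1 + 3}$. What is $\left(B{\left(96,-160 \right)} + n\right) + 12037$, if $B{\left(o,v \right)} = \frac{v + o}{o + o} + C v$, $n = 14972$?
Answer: $\frac{81866}{3} \approx 27289.0$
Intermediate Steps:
$C = - \frac{7}{4}$ ($C = -2 + \frac{\left(5 - 1\right) \frac{1}{1 + 3}}{4} = -2 + \frac{4 \cdot \frac{1}{4}}{4} = -2 + \frac{1}{4} \cdot 1 = -2 + \frac{1}{4} = - \frac{7}{4} \approx -1.75$)
$B{\left(o,v \right)} = - \frac{7 v}{4} + \frac{o + v}{2 o}$ ($B{\left(o,v \right)} = \frac{v + o}{o + o} - \frac{7 v}{4} = \frac{o + v}{2 o} - \frac{7 v}{4} = - \frac{7 v}{4} + \frac{o + v}{2 o}$)
$\left(B{\left(96,-160 \right)} + n\right) + 12037 = \left(\frac{2 \left(-160\right) + 96 \left(2 - -1120\right)}{4 \cdot 96} + 14972\right) + 12037 = \left(\frac{1}{4} \cdot \frac{1}{96} \left(-320 + 96 \left(2 + 1120\right)\right) + 14972\right) + 12037 = \left(\frac{1}{4} \cdot \frac{1}{96} \left(-320 + 96 \cdot 1122\right) + 14972\right) + 12037 = \left(\frac{1}{4} \cdot \frac{1}{96} \left(-320 + 107712\right) + 14972\right) + 12037 = \left(\frac{1}{4} \cdot \frac{1}{96} \cdot 107392 + 14972\right) + 12037 = \left(\frac{839}{3} + 14972\right) + 12037 = \frac{45755}{3} + 12037 = \frac{81866}{3}$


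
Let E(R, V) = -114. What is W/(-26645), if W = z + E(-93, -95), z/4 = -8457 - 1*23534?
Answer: 128078/26645 ≈ 4.8068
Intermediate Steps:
z = -127964 (z = 4*(-8457 - 1*23534) = 4*(-8457 - 23534) = 4*(-31991) = -127964)
W = -128078 (W = -127964 - 114 = -128078)
W/(-26645) = -128078/(-26645) = -128078*(-1/26645) = 128078/26645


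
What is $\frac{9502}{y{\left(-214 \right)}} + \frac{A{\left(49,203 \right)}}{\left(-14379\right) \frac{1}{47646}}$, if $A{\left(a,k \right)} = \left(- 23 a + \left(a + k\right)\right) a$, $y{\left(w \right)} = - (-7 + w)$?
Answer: $\frac{150533448836}{1059253} \approx 1.4211 \cdot 10^{5}$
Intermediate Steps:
$y{\left(w \right)} = 7 - w$
$A{\left(a,k \right)} = a \left(k - 22 a\right)$ ($A{\left(a,k \right)} = \left(k - 22 a\right) a = a \left(k - 22 a\right)$)
$\frac{9502}{y{\left(-214 \right)}} + \frac{A{\left(49,203 \right)}}{\left(-14379\right) \frac{1}{47646}} = \frac{9502}{7 - -214} + \frac{49 \left(203 - 1078\right)}{\left(-14379\right) \frac{1}{47646}} = \frac{9502}{7 + 214} + \frac{49 \left(203 - 1078\right)}{\left(-14379\right) \frac{1}{47646}} = \frac{9502}{221} + \frac{49 \left(-875\right)}{- \frac{4793}{15882}} = 9502 \cdot \frac{1}{221} - - \frac{680940750}{4793} = \frac{9502}{221} + \frac{680940750}{4793} = \frac{150533448836}{1059253}$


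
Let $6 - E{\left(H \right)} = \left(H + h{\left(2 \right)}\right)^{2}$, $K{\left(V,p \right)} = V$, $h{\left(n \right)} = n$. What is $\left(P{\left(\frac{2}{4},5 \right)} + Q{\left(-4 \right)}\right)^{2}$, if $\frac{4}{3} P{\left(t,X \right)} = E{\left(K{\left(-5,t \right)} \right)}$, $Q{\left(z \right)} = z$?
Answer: $\frac{625}{16} \approx 39.063$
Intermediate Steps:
$E{\left(H \right)} = 6 - \left(2 + H\right)^{2}$ ($E{\left(H \right)} = 6 - \left(H + 2\right)^{2} = 6 - \left(2 + H\right)^{2}$)
$P{\left(t,X \right)} = - \frac{9}{4}$ ($P{\left(t,X \right)} = \frac{3 \left(6 - \left(2 - 5\right)^{2}\right)}{4} = \frac{3 \left(6 - \left(-3\right)^{2}\right)}{4} = \frac{3 \left(6 - 9\right)}{4} = \frac{3}{4} \left(-3\right) = - \frac{9}{4}$)
$\left(P{\left(\frac{2}{4},5 \right)} + Q{\left(-4 \right)}\right)^{2} = \left(- \frac{9}{4} - 4\right)^{2} = \left(- \frac{25}{4}\right)^{2} = \frac{625}{16}$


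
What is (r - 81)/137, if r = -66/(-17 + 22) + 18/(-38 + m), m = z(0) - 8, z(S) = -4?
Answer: -2364/3425 ≈ -0.69022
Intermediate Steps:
m = -12 (m = -4 - 8 = -12)
r = -339/25 (r = -66/(-17 + 22) + 18/(-38 - 12) = -66/5 + 18/(-50) = -66*⅕ + 18*(-1/50) = -66/5 - 9/25 = -339/25 ≈ -13.560)
(r - 81)/137 = (-339/25 - 81)/137 = (1/137)*(-2364/25) = -2364/3425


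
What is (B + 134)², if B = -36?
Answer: 9604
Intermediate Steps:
(B + 134)² = (-36 + 134)² = 98² = 9604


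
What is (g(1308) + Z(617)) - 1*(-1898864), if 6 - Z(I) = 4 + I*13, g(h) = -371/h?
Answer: 2473224889/1308 ≈ 1.8908e+6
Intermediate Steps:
Z(I) = 2 - 13*I (Z(I) = 6 - (4 + I*13) = 6 - (4 + 13*I) = 6 + (-4 - 13*I) = 2 - 13*I)
(g(1308) + Z(617)) - 1*(-1898864) = (-371/1308 + (2 - 13*617)) - 1*(-1898864) = (-371*1/1308 + (2 - 8021)) + 1898864 = (-371/1308 - 8019) + 1898864 = -10489223/1308 + 1898864 = 2473224889/1308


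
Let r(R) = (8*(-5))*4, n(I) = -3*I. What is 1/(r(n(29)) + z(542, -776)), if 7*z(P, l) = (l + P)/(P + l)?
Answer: -7/1119 ≈ -0.0062556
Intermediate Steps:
z(P, l) = 1/7 (z(P, l) = ((l + P)/(P + l))/7 = ((P + l)/(P + l))/7 = (1/7)*1 = 1/7)
r(R) = -160 (r(R) = -40*4 = -160)
1/(r(n(29)) + z(542, -776)) = 1/(-160 + 1/7) = 1/(-1119/7) = -7/1119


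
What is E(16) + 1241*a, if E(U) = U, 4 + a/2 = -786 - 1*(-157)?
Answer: -1571090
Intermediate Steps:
a = -1266 (a = -8 + 2*(-786 - 1*(-157)) = -8 + 2*(-786 + 157) = -8 + 2*(-629) = -8 - 1258 = -1266)
E(16) + 1241*a = 16 + 1241*(-1266) = 16 - 1571106 = -1571090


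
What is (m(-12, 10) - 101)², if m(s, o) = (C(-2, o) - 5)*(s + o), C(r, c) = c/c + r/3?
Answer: 75625/9 ≈ 8402.8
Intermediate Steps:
C(r, c) = 1 + r/3 (C(r, c) = 1 + r*(⅓) = 1 + r/3)
m(s, o) = -14*o/3 - 14*s/3 (m(s, o) = ((1 + (⅓)*(-2)) - 5)*(s + o) = ((1 - ⅔) - 5)*(o + s) = (⅓ - 5)*(o + s) = -14*(o + s)/3 = -14*o/3 - 14*s/3)
(m(-12, 10) - 101)² = ((-14/3*10 - 14/3*(-12)) - 101)² = ((-140/3 + 56) - 101)² = (28/3 - 101)² = (-275/3)² = 75625/9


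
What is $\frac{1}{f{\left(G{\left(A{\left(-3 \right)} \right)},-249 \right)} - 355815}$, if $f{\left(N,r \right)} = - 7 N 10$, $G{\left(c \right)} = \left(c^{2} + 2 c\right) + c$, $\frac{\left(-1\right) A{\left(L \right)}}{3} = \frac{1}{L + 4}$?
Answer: $- \frac{1}{355815} \approx -2.8104 \cdot 10^{-6}$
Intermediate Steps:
$A{\left(L \right)} = - \frac{3}{4 + L}$ ($A{\left(L \right)} = - \frac{3}{L + 4} = - \frac{3}{4 + L}$)
$G{\left(c \right)} = c^{2} + 3 c$
$f{\left(N,r \right)} = - 70 N$
$\frac{1}{f{\left(G{\left(A{\left(-3 \right)} \right)},-249 \right)} - 355815} = \frac{1}{- 70 - \frac{3}{4 - 3} \left(3 - \frac{3}{4 - 3}\right) - 355815} = \frac{1}{- 70 - \frac{3}{1} \left(3 - \frac{3}{1}\right) - 355815} = \frac{1}{- 70 \left(-3\right) 1 \left(3 - 3\right) - 355815} = \frac{1}{- 70 \left(- 3 \left(3 - 3\right)\right) - 355815} = \frac{1}{- 70 \left(\left(-3\right) 0\right) - 355815} = \frac{1}{\left(-70\right) 0 - 355815} = \frac{1}{0 - 355815} = \frac{1}{-355815} = - \frac{1}{355815}$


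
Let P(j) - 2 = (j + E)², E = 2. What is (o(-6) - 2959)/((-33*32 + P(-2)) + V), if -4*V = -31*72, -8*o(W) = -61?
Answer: 23611/3968 ≈ 5.9504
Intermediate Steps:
o(W) = 61/8 (o(W) = -⅛*(-61) = 61/8)
V = 558 (V = -(-31)*72/4 = -¼*(-2232) = 558)
P(j) = 2 + (2 + j)² (P(j) = 2 + (j + 2)² = 2 + (2 + j)²)
(o(-6) - 2959)/((-33*32 + P(-2)) + V) = (61/8 - 2959)/((-33*32 + (2 + (2 - 2)²)) + 558) = -23611/(8*((-1056 + (2 + 0²)) + 558)) = -23611/(8*((-1056 + (2 + 0)) + 558)) = -23611/(8*((-1056 + 2) + 558)) = -23611/(8*(-1054 + 558)) = -23611/8/(-496) = -23611/8*(-1/496) = 23611/3968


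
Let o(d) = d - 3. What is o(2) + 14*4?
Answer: 55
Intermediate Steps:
o(d) = -3 + d
o(2) + 14*4 = (-3 + 2) + 14*4 = -1 + 56 = 55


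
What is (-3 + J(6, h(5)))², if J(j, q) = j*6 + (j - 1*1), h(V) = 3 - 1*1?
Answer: 1444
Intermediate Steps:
h(V) = 2 (h(V) = 3 - 1 = 2)
J(j, q) = -1 + 7*j (J(j, q) = 6*j + (j - 1) = 6*j + (-1 + j) = -1 + 7*j)
(-3 + J(6, h(5)))² = (-3 + (-1 + 7*6))² = (-3 + (-1 + 42))² = (-3 + 41)² = 38² = 1444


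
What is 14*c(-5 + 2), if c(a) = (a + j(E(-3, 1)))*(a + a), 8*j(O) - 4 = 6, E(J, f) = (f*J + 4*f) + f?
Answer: 147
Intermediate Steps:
E(J, f) = 5*f + J*f (E(J, f) = (J*f + 4*f) + f = (4*f + J*f) + f = 5*f + J*f)
j(O) = 5/4 (j(O) = 1/2 + (1/8)*6 = 1/2 + 3/4 = 5/4)
c(a) = 2*a*(5/4 + a) (c(a) = (a + 5/4)*(a + a) = (5/4 + a)*(2*a) = 2*a*(5/4 + a))
14*c(-5 + 2) = 14*((-5 + 2)*(5 + 4*(-5 + 2))/2) = 14*((1/2)*(-3)*(5 + 4*(-3))) = 14*((1/2)*(-3)*(5 - 12)) = 14*((1/2)*(-3)*(-7)) = 14*(21/2) = 147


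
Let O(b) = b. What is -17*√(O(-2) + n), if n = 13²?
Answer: -17*√167 ≈ -219.69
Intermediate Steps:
n = 169
-17*√(O(-2) + n) = -17*√(-2 + 169) = -17*√167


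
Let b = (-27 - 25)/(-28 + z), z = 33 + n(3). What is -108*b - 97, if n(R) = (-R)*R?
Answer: -1501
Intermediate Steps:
n(R) = -R**2
z = 24 (z = 33 - 1*3**2 = 33 - 1*9 = 33 - 9 = 24)
b = 13 (b = (-27 - 25)/(-28 + 24) = -52/(-4) = -52*(-1/4) = 13)
-108*b - 97 = -108*13 - 97 = -1404 - 97 = -1501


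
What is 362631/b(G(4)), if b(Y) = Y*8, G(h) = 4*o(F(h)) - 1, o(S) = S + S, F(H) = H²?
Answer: 362631/1016 ≈ 356.92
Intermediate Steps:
o(S) = 2*S
G(h) = -1 + 8*h² (G(h) = 4*(2*h²) - 1 = 8*h² - 1 = -1 + 8*h²)
b(Y) = 8*Y
362631/b(G(4)) = 362631/((8*(-1 + 8*4²))) = 362631/((8*(-1 + 8*16))) = 362631/((8*(-1 + 128))) = 362631/((8*127)) = 362631/1016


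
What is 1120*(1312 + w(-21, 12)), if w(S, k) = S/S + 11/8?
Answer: 1472100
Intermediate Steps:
w(S, k) = 19/8 (w(S, k) = 1 + 11*(1/8) = 1 + 11/8 = 19/8)
1120*(1312 + w(-21, 12)) = 1120*(1312 + 19/8) = 1120*(10515/8) = 1472100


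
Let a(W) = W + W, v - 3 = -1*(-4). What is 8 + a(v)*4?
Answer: 64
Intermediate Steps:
v = 7 (v = 3 - 1*(-4) = 3 + 4 = 7)
a(W) = 2*W
8 + a(v)*4 = 8 + (2*7)*4 = 8 + 14*4 = 8 + 56 = 64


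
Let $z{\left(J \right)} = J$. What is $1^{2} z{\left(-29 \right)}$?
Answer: $-29$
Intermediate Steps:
$1^{2} z{\left(-29 \right)} = 1^{2} \left(-29\right) = 1 \left(-29\right) = -29$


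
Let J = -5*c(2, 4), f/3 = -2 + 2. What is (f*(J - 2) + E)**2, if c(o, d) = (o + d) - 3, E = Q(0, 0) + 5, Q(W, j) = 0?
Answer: 25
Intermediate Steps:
f = 0 (f = 3*(-2 + 2) = 3*0 = 0)
E = 5 (E = 0 + 5 = 5)
c(o, d) = -3 + d + o (c(o, d) = (d + o) - 3 = -3 + d + o)
J = -15 (J = -5*(-3 + 4 + 2) = -5*3 = -15)
(f*(J - 2) + E)**2 = (0*(-15 - 2) + 5)**2 = (0*(-17) + 5)**2 = (0 + 5)**2 = 5**2 = 25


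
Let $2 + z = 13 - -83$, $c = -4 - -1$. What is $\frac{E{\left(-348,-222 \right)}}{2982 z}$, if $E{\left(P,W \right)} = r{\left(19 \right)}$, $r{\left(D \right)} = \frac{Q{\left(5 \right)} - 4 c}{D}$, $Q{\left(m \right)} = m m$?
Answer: $\frac{37}{5325852} \approx 6.9472 \cdot 10^{-6}$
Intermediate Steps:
$c = -3$ ($c = -4 + 1 = -3$)
$Q{\left(m \right)} = m^{2}$
$r{\left(D \right)} = \frac{37}{D}$ ($r{\left(D \right)} = \frac{5^{2} - -12}{D} = \frac{25 + 12}{D} = \frac{37}{D}$)
$z = 94$ ($z = -2 + \left(13 - -83\right) = -2 + \left(13 + 83\right) = -2 + 96 = 94$)
$E{\left(P,W \right)} = \frac{37}{19}$
$\frac{E{\left(-348,-222 \right)}}{2982 z} = \frac{37}{19 \cdot 2982 \cdot 94} = \frac{37}{19 \cdot 280308} = \frac{37}{19} \cdot \frac{1}{280308} = \frac{37}{5325852}$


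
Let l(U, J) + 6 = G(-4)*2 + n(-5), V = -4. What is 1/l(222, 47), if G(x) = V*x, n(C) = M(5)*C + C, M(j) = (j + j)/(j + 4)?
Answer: 9/139 ≈ 0.064748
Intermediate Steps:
M(j) = 2*j/(4 + j) (M(j) = (2*j)/(4 + j) = 2*j/(4 + j))
n(C) = 19*C/9 (n(C) = (2*5/(4 + 5))*C + C = (2*5/9)*C + C = (2*5*(⅑))*C + C = 10*C/9 + C = 19*C/9)
G(x) = -4*x
l(U, J) = 139/9 (l(U, J) = -6 + (-4*(-4)*2 + (19/9)*(-5)) = -6 + (16*2 - 95/9) = -6 + (32 - 95/9) = -6 + 193/9 = 139/9)
1/l(222, 47) = 1/(139/9) = 9/139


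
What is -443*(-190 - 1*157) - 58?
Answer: 153663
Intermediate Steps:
-443*(-190 - 1*157) - 58 = -443*(-190 - 157) - 58 = -443*(-347) - 58 = 153721 - 58 = 153663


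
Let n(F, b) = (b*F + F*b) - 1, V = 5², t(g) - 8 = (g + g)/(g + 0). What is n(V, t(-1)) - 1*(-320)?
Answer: 819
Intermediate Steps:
t(g) = 10 (t(g) = 8 + (g + g)/(g + 0) = 8 + (2*g)/g = 8 + 2 = 10)
V = 25
n(F, b) = -1 + 2*F*b (n(F, b) = (F*b + F*b) - 1 = 2*F*b - 1 = -1 + 2*F*b)
n(V, t(-1)) - 1*(-320) = (-1 + 2*25*10) - 1*(-320) = (-1 + 500) + 320 = 499 + 320 = 819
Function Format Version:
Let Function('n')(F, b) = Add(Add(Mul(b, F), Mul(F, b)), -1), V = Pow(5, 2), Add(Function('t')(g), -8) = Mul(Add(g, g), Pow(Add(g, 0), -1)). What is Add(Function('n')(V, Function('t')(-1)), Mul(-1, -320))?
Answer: 819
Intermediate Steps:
Function('t')(g) = 10 (Function('t')(g) = Add(8, Mul(Add(g, g), Pow(Add(g, 0), -1))) = Add(8, Mul(Mul(2, g), Pow(g, -1))) = Add(8, 2) = 10)
V = 25
Function('n')(F, b) = Add(-1, Mul(2, F, b)) (Function('n')(F, b) = Add(Add(Mul(F, b), Mul(F, b)), -1) = Add(Mul(2, F, b), -1) = Add(-1, Mul(2, F, b)))
Add(Function('n')(V, Function('t')(-1)), Mul(-1, -320)) = Add(Add(-1, Mul(2, 25, 10)), Mul(-1, -320)) = Add(Add(-1, 500), 320) = Add(499, 320) = 819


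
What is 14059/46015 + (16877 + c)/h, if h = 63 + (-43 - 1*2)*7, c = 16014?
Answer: -1509936497/11595780 ≈ -130.21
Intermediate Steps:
h = -252 (h = 63 + (-43 - 2)*7 = 63 - 45*7 = 63 - 315 = -252)
14059/46015 + (16877 + c)/h = 14059/46015 + (16877 + 16014)/(-252) = 14059*(1/46015) + 32891*(-1/252) = 14059/46015 - 32891/252 = -1509936497/11595780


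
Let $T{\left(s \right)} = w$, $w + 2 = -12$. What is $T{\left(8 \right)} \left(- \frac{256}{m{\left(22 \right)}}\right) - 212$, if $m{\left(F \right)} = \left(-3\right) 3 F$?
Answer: $- \frac{22780}{99} \approx -230.1$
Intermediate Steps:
$w = -14$ ($w = -2 - 12 = -14$)
$T{\left(s \right)} = -14$
$m{\left(F \right)} = - 9 F$
$T{\left(8 \right)} \left(- \frac{256}{m{\left(22 \right)}}\right) - 212 = - 14 \left(- \frac{256}{\left(-9\right) 22}\right) - 212 = - 14 \left(- \frac{256}{-198}\right) - 212 = - 14 \left(\left(-256\right) \left(- \frac{1}{198}\right)\right) - 212 = \left(-14\right) \frac{128}{99} - 212 = - \frac{1792}{99} - 212 = - \frac{22780}{99}$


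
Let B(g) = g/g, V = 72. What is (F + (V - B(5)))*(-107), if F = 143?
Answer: -22898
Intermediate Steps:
B(g) = 1
(F + (V - B(5)))*(-107) = (143 + (72 - 1*1))*(-107) = (143 + (72 - 1))*(-107) = (143 + 71)*(-107) = 214*(-107) = -22898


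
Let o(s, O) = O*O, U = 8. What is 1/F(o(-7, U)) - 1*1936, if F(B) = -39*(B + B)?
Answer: -9664513/4992 ≈ -1936.0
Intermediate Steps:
o(s, O) = O**2
F(B) = -78*B
1/F(o(-7, U)) - 1*1936 = 1/(-78*8**2) - 1*1936 = 1/(-78*64) - 1936 = 1/(-4992) - 1936 = -1/4992 - 1936 = -9664513/4992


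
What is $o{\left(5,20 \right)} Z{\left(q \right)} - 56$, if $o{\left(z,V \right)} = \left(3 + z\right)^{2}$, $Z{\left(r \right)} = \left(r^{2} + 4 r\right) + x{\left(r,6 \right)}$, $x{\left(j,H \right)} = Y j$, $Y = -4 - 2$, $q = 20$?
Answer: $22984$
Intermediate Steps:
$Y = -6$ ($Y = -4 - 2 = -6$)
$x{\left(j,H \right)} = - 6 j$
$Z{\left(r \right)} = r^{2} - 2 r$ ($Z{\left(r \right)} = \left(r^{2} + 4 r\right) - 6 r = r^{2} - 2 r$)
$o{\left(5,20 \right)} Z{\left(q \right)} - 56 = \left(3 + 5\right)^{2} \cdot 20 \left(-2 + 20\right) - 56 = 8^{2} \cdot 20 \cdot 18 - 56 = 64 \cdot 360 - 56 = 23040 - 56 = 22984$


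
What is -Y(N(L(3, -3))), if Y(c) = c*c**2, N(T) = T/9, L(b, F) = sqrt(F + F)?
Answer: 2*I*sqrt(6)/243 ≈ 0.02016*I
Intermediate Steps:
L(b, F) = sqrt(2)*sqrt(F) (L(b, F) = sqrt(2*F) = sqrt(2)*sqrt(F))
N(T) = T/9 (N(T) = T*(1/9) = T/9)
Y(c) = c**3
-Y(N(L(3, -3))) = -((sqrt(2)*sqrt(-3))/9)**3 = -((sqrt(2)*(I*sqrt(3)))/9)**3 = -((I*sqrt(6))/9)**3 = -(I*sqrt(6)/9)**3 = -(-2)*I*sqrt(6)/243 = 2*I*sqrt(6)/243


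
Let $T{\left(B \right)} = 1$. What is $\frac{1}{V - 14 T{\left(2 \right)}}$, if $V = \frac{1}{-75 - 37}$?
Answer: $- \frac{112}{1569} \approx -0.071383$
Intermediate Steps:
$V = - \frac{1}{112}$ ($V = \frac{1}{-112} = - \frac{1}{112} \approx -0.0089286$)
$\frac{1}{V - 14 T{\left(2 \right)}} = \frac{1}{- \frac{1}{112} - 14} = \frac{1}{- \frac{1569}{112}} = - \frac{112}{1569}$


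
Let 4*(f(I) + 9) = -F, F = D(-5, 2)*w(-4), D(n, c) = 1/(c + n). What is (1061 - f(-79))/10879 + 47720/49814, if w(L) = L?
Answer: 858695197/812889759 ≈ 1.0563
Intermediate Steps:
F = 4/3 (F = -4/(2 - 5) = -4/(-3) = -⅓*(-4) = 4/3 ≈ 1.3333)
f(I) = -28/3 (f(I) = -9 + (-1*4/3)/4 = -9 + (¼)*(-4/3) = -9 - ⅓ = -28/3)
(1061 - f(-79))/10879 + 47720/49814 = (1061 - 1*(-28/3))/10879 + 47720/49814 = (1061 + 28/3)*(1/10879) + 47720*(1/49814) = (3211/3)*(1/10879) + 23860/24907 = 3211/32637 + 23860/24907 = 858695197/812889759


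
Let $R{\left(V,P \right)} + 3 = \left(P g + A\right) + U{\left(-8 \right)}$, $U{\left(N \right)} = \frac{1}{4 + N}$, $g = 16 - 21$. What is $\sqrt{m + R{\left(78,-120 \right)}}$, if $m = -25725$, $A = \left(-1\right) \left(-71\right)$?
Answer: $\frac{i \sqrt{100229}}{2} \approx 158.29 i$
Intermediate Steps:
$g = -5$
$A = 71$
$R{\left(V,P \right)} = \frac{271}{4} - 5 P$ ($R{\left(V,P \right)} = -3 + \left(\left(P \left(-5\right) + 71\right) + \frac{1}{4 - 8}\right) = -3 - \left(-71 + \frac{1}{4} + 5 P\right) = -3 - \left(- \frac{283}{4} + 5 P\right) = \frac{271}{4} - 5 P$)
$\sqrt{m + R{\left(78,-120 \right)}} = \sqrt{-25725 + \left(\frac{271}{4} - -600\right)} = \sqrt{-25725 + \left(\frac{271}{4} + 600\right)} = \sqrt{-25725 + \frac{2671}{4}} = \sqrt{- \frac{100229}{4}} = \frac{i \sqrt{100229}}{2}$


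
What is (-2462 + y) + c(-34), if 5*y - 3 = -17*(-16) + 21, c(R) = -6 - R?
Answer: -11874/5 ≈ -2374.8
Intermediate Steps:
y = 296/5 (y = ⅗ + (-17*(-16) + 21)/5 = ⅗ + (272 + 21)/5 = ⅗ + (⅕)*293 = ⅗ + 293/5 = 296/5 ≈ 59.200)
(-2462 + y) + c(-34) = (-2462 + 296/5) + (-6 - 1*(-34)) = -12014/5 + (-6 + 34) = -12014/5 + 28 = -11874/5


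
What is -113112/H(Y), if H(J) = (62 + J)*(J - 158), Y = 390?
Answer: -14139/13108 ≈ -1.0787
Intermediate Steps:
H(J) = (-158 + J)*(62 + J) (H(J) = (62 + J)*(-158 + J) = (-158 + J)*(62 + J))
-113112/H(Y) = -113112/(-9796 + 390**2 - 96*390) = -113112/(-9796 + 152100 - 37440) = -113112/104864 = -113112*1/104864 = -14139/13108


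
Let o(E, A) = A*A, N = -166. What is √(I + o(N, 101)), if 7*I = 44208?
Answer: √809305/7 ≈ 128.52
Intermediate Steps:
o(E, A) = A²
I = 44208/7 (I = (⅐)*44208 = 44208/7 ≈ 6315.4)
√(I + o(N, 101)) = √(44208/7 + 101²) = √(44208/7 + 10201) = √(115615/7) = √809305/7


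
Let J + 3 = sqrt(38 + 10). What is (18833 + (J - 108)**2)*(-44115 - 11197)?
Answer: -1725845024 + 49117056*sqrt(3) ≈ -1.6408e+9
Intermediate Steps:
J = -3 + 4*sqrt(3) (J = -3 + sqrt(38 + 10) = -3 + sqrt(48) = -3 + 4*sqrt(3) ≈ 3.9282)
(18833 + (J - 108)**2)*(-44115 - 11197) = (18833 + ((-3 + 4*sqrt(3)) - 108)**2)*(-44115 - 11197) = (18833 + (-111 + 4*sqrt(3))**2)*(-55312) = -1041690896 - 55312*(-111 + 4*sqrt(3))**2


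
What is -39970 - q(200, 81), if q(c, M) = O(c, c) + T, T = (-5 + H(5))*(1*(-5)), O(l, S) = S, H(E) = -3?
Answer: -40210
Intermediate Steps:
T = 40 (T = (-5 - 3)*(1*(-5)) = -8*(-5) = 40)
q(c, M) = 40 + c (q(c, M) = c + 40 = 40 + c)
-39970 - q(200, 81) = -39970 - (40 + 200) = -39970 - 1*240 = -39970 - 240 = -40210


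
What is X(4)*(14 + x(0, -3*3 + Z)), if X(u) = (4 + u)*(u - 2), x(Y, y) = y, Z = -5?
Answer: 0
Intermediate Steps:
X(u) = (-2 + u)*(4 + u) (X(u) = (4 + u)*(-2 + u) = (-2 + u)*(4 + u))
X(4)*(14 + x(0, -3*3 + Z)) = (-8 + 4² + 2*4)*(14 + (-3*3 - 5)) = (-8 + 16 + 8)*(14 + (-9 - 5)) = 16*(14 - 14) = 16*0 = 0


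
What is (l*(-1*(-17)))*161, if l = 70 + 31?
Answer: 276437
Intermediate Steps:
l = 101
(l*(-1*(-17)))*161 = (101*(-1*(-17)))*161 = (101*17)*161 = 1717*161 = 276437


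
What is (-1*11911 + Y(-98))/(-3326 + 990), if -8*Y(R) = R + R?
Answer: 23773/4672 ≈ 5.0884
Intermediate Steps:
Y(R) = -R/4 (Y(R) = -(R + R)/8 = -R/4)
(-1*11911 + Y(-98))/(-3326 + 990) = (-1*11911 - ¼*(-98))/(-3326 + 990) = (-11911 + 49/2)/(-2336) = -23773/2*(-1/2336) = 23773/4672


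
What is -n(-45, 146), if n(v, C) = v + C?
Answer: -101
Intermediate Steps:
n(v, C) = C + v
-n(-45, 146) = -(146 - 45) = -1*101 = -101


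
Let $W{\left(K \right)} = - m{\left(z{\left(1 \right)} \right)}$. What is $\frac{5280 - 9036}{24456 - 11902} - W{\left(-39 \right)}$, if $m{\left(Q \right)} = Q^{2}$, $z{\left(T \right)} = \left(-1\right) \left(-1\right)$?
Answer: $\frac{4399}{6277} \approx 0.70081$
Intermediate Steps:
$z{\left(T \right)} = 1$
$W{\left(K \right)} = -1$ ($W{\left(K \right)} = - 1^{2} = \left(-1\right) 1 = -1$)
$\frac{5280 - 9036}{24456 - 11902} - W{\left(-39 \right)} = \frac{5280 - 9036}{24456 - 11902} - -1 = - \frac{3756}{12554} + 1 = \left(-3756\right) \frac{1}{12554} + 1 = - \frac{1878}{6277} + 1 = \frac{4399}{6277}$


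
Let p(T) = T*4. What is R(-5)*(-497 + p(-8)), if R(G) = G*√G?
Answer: 2645*I*√5 ≈ 5914.4*I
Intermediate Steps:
p(T) = 4*T
R(G) = G^(3/2)
R(-5)*(-497 + p(-8)) = (-5)^(3/2)*(-497 + 4*(-8)) = (-5*I*√5)*(-497 - 32) = -5*I*√5*(-529) = 2645*I*√5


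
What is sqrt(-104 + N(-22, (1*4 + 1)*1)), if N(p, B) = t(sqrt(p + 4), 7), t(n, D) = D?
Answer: I*sqrt(97) ≈ 9.8489*I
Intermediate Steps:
N(p, B) = 7
sqrt(-104 + N(-22, (1*4 + 1)*1)) = sqrt(-104 + 7) = sqrt(-97) = I*sqrt(97)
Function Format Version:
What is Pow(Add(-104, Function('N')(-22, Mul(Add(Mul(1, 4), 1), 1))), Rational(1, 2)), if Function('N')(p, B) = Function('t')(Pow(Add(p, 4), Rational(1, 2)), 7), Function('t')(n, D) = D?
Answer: Mul(I, Pow(97, Rational(1, 2))) ≈ Mul(9.8489, I)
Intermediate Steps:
Function('N')(p, B) = 7
Pow(Add(-104, Function('N')(-22, Mul(Add(Mul(1, 4), 1), 1))), Rational(1, 2)) = Pow(Add(-104, 7), Rational(1, 2)) = Pow(-97, Rational(1, 2)) = Mul(I, Pow(97, Rational(1, 2)))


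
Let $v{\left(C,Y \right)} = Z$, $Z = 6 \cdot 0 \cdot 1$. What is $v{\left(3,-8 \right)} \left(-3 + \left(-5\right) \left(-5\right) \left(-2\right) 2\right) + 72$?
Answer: $72$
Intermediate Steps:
$Z = 0$ ($Z = 0 \cdot 1 = 0$)
$v{\left(C,Y \right)} = 0$
$v{\left(3,-8 \right)} \left(-3 + \left(-5\right) \left(-5\right) \left(-2\right) 2\right) + 72 = 0 \left(-3 + \left(-5\right) \left(-5\right) \left(-2\right) 2\right) + 72 = 0 \left(-3 + 25 \left(-2\right) 2\right) + 72 = 0 \left(-3 - 100\right) + 72 = 0 \left(-103\right) + 72 = 0 + 72 = 72$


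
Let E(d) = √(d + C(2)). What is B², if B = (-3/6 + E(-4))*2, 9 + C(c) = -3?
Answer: (1 - 8*I)² ≈ -63.0 - 16.0*I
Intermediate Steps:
C(c) = -12 (C(c) = -9 - 3 = -12)
E(d) = √(-12 + d) (E(d) = √(d - 12) = √(-12 + d))
B = -1 + 8*I (B = (-3/6 + √(-12 - 4))*2 = (-3*⅙ + √(-16))*2 = (-½ + 4*I)*2 = -1 + 8*I ≈ -1.0 + 8.0*I)
B² = (-1 + 8*I)²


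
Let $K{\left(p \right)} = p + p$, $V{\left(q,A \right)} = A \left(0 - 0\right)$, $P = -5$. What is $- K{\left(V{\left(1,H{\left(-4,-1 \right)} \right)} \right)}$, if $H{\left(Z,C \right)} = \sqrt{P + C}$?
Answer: $0$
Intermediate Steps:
$H{\left(Z,C \right)} = \sqrt{-5 + C}$
$V{\left(q,A \right)} = 0$ ($V{\left(q,A \right)} = A \left(0 + 0\right) = A 0 = 0$)
$K{\left(p \right)} = 2 p$
$- K{\left(V{\left(1,H{\left(-4,-1 \right)} \right)} \right)} = - 2 \cdot 0 = \left(-1\right) 0 = 0$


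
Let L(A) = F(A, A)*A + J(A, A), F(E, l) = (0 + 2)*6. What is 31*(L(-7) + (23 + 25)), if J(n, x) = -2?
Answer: -1178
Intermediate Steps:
F(E, l) = 12 (F(E, l) = 2*6 = 12)
L(A) = -2 + 12*A (L(A) = 12*A - 2 = -2 + 12*A)
31*(L(-7) + (23 + 25)) = 31*((-2 + 12*(-7)) + (23 + 25)) = 31*((-2 - 84) + 48) = 31*(-86 + 48) = 31*(-38) = -1178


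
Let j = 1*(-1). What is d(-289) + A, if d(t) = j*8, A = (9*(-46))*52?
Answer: -21536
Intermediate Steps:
A = -21528 (A = -414*52 = -21528)
j = -1
d(t) = -8 (d(t) = -1*8 = -8)
d(-289) + A = -8 - 21528 = -21536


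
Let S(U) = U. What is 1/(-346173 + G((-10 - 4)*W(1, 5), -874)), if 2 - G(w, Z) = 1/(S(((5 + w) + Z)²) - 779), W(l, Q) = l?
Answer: -778910/269636053611 ≈ -2.8887e-6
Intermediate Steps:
G(w, Z) = 2 - 1/(-779 + (5 + Z + w)²) (G(w, Z) = 2 - 1/(((5 + w) + Z)² - 779) = 2 - 1/((5 + Z + w)² - 779) = 2 - 1/(-779 + (5 + Z + w)²))
1/(-346173 + G((-10 - 4)*W(1, 5), -874)) = 1/(-346173 + (-1559 + 2*(5 - 874 + (-10 - 4)*1)²)/(-779 + (5 - 874 + (-10 - 4)*1)²)) = 1/(-346173 + (-1559 + 2*(5 - 874 - 14*1)²)/(-779 + (5 - 874 - 14*1)²)) = 1/(-346173 + (-1559 + 2*(5 - 874 - 14)²)/(-779 + (5 - 874 - 14)²)) = 1/(-346173 + (-1559 + 2*(-883)²)/(-779 + (-883)²)) = 1/(-346173 + (-1559 + 2*779689)/(-779 + 779689)) = 1/(-346173 + (-1559 + 1559378)/778910) = 1/(-346173 + (1/778910)*1557819) = 1/(-346173 + 1557819/778910) = 1/(-269636053611/778910) = -778910/269636053611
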